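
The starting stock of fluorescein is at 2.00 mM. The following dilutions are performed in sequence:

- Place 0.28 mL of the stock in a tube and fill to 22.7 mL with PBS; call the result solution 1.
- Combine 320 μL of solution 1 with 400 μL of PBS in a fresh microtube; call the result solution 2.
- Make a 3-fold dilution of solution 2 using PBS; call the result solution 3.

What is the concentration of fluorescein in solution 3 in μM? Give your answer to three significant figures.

3.65 μM

Step 1: 0.28 mL brought to 22.7 mL → factor 22.7/0.28 = 81.071
Step 2: 320 μL + 400 μL = 720 μL total → factor 720/320 = 2.25
Step 3: 3-fold → factor 3
Overall dilution factor = 81.071 × 2.25 × 3 = 547.23
Final = 2.00 mM / 547.23 = 0.003655 mM = 3.65 μM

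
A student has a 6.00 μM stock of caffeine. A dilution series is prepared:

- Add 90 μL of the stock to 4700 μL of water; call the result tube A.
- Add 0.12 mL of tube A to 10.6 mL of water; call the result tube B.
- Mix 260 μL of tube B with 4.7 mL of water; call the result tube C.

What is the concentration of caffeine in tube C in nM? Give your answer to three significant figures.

Step 1: 90 μL + 4700 μL = 4790 μL total → factor 4790/90 = 53.222
Step 2: 0.12 mL + 10.6 mL = 10.72 mL total → factor 10.72/0.12 = 89.333
Step 3: 260 μL + 4.7 mL = 4960 μL total → factor 4960/260 = 19.077
Overall dilution factor = 53.222 × 89.333 × 19.077 = 90702
Final = 6.00 μM / 90702 = 6.615 × 10^-5 μM = 0.0662 nM

0.0662 nM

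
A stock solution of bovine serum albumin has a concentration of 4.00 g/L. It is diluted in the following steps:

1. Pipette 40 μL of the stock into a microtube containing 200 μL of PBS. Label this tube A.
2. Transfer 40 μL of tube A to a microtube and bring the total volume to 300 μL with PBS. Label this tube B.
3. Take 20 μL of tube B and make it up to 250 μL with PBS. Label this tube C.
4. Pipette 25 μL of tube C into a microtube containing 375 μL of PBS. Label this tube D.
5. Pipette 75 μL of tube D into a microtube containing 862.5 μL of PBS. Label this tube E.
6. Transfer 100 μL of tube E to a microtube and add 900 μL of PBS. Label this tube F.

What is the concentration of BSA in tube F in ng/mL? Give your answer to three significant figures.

3.56 ng/mL

Step 1: 40 μL + 200 μL = 240 μL total → factor 240/40 = 6
Step 2: 40 μL brought to 300 μL → factor 300/40 = 7.5
Step 3: 20 μL brought to 250 μL → factor 250/20 = 12.5
Step 4: 25 μL + 375 μL = 400 μL total → factor 400/25 = 16
Step 5: 75 μL + 862.5 μL = 937.5 μL total → factor 937.5/75 = 12.5
Step 6: 100 μL + 900 μL = 1000 μL total → factor 1000/100 = 10
Overall dilution factor = 6 × 7.5 × 12.5 × 16 × 12.5 × 10 = 1.125 × 10^6
Final = 4.00 g/L / 1.125 × 10^6 = 3.556 × 10^-6 g/L = 3.56 ng/mL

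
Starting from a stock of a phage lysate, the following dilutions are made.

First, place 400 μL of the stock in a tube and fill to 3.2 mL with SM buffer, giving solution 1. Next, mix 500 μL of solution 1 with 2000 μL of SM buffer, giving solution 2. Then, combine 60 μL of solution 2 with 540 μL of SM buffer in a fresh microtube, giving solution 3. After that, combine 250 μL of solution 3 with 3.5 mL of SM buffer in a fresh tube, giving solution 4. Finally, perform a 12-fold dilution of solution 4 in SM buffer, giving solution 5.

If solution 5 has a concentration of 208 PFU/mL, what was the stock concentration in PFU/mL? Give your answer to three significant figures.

1.50 × 10^7 PFU/mL

Step 1: 400 μL brought to 3.2 mL → factor 3200/400 = 8
Step 2: 500 μL + 2000 μL = 2500 μL total → factor 2500/500 = 5
Step 3: 60 μL + 540 μL = 600 μL total → factor 600/60 = 10
Step 4: 250 μL + 3.5 mL = 3750 μL total → factor 3750/250 = 15
Step 5: 12-fold → factor 12
Overall dilution factor = 8 × 5 × 10 × 15 × 12 = 72000
Stock = 208 PFU/mL × 72000 = 1.50 × 10^7 PFU/mL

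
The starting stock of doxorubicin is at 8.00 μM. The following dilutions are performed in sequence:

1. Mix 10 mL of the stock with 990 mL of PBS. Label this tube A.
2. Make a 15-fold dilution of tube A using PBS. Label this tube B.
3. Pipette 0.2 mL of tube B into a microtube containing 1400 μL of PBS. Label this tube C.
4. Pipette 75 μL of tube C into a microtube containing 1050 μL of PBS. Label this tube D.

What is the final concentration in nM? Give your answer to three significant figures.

Step 1: 10 mL + 990 mL = 1000 mL total → factor 1000/10 = 100
Step 2: 15-fold → factor 15
Step 3: 0.2 mL + 1400 μL = 1.6 mL total → factor 1.6/0.2 = 8
Step 4: 75 μL + 1050 μL = 1125 μL total → factor 1125/75 = 15
Overall dilution factor = 100 × 15 × 8 × 15 = 1.8 × 10^5
Final = 8.00 μM / 1.8 × 10^5 = 4.444 × 10^-5 μM = 0.0444 nM

0.0444 nM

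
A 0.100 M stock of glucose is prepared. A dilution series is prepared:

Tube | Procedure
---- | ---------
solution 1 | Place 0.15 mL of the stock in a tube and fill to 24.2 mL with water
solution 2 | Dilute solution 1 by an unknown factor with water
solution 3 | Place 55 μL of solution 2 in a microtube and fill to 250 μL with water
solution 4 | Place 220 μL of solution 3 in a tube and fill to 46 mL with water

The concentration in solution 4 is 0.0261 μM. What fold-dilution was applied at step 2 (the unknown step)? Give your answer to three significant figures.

25.0-fold

Step 1: 0.15 mL brought to 24.2 mL → factor 24.2/0.15 = 161.33
Step 2: unknown factor x
Step 3: 55 μL brought to 250 μL → factor 250/55 = 4.5455
Step 4: 220 μL brought to 46 mL → factor 46000/220 = 209.09
Product of known-step factors = 1.5333 × 10^5
Overall factor = 0.100 M / (0.0261 μM) = 3.8314 × 10^6
x = 3.8314 × 10^6 / 1.5333 × 10^5 = 25.0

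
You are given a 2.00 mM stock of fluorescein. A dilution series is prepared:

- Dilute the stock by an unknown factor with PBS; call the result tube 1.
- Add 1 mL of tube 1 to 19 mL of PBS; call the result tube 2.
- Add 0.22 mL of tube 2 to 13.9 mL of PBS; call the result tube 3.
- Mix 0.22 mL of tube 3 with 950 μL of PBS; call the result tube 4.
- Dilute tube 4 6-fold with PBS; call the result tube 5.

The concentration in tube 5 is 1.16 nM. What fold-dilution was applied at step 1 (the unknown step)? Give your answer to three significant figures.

42.1-fold

Step 1: unknown factor x
Step 2: 1 mL + 19 mL = 20 mL total → factor 20/1 = 20
Step 3: 0.22 mL + 13.9 mL = 14.12 mL total → factor 14.12/0.22 = 64.182
Step 4: 0.22 mL + 950 μL = 1.17 mL total → factor 1.17/0.22 = 5.3182
Step 5: 6-fold → factor 6
Product of known-step factors = 40960
Overall factor = 2.00 mM / (1.16 nM) = 1.7241 × 10^6
x = 1.7241 × 10^6 / 40960 = 42.1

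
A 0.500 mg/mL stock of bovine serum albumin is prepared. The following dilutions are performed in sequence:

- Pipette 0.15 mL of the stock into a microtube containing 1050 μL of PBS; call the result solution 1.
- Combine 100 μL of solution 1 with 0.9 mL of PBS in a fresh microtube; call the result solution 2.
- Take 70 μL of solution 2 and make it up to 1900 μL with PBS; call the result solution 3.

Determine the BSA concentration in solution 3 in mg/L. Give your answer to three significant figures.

0.230 mg/L

Step 1: 0.15 mL + 1050 μL = 1.2 mL total → factor 1.2/0.15 = 8
Step 2: 100 μL + 0.9 mL = 1000 μL total → factor 1000/100 = 10
Step 3: 70 μL brought to 1900 μL → factor 1900/70 = 27.143
Overall dilution factor = 8 × 10 × 27.143 = 2171.4
Final = 0.500 mg/mL / 2171.4 = 0.0002303 mg/mL = 0.230 mg/L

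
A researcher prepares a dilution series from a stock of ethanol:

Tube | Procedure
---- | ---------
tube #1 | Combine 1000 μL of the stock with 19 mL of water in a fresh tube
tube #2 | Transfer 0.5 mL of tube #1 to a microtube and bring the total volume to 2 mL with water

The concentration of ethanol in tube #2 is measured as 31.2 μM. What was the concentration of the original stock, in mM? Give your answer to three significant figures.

2.50 mM

Step 1: 1000 μL + 19 mL = 20000 μL total → factor 20000/1000 = 20
Step 2: 0.5 mL brought to 2 mL → factor 2/0.5 = 4
Overall dilution factor = 20 × 4 = 80
Stock = 31.2 μM × 80 = 2496 μM = 2.50 mM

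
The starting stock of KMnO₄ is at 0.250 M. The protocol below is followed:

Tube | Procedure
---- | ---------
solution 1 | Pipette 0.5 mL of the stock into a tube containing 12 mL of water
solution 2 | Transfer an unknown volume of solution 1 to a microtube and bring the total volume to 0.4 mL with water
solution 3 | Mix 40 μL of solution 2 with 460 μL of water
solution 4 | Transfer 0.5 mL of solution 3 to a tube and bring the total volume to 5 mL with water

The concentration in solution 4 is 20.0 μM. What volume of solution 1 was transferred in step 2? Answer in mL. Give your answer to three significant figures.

0.100 mL

Step 1: 0.5 mL + 12 mL = 12.5 mL total → factor 12.5/0.5 = 25
Step 2: v brought to 0.4 mL → factor = 0.4 mL/v
Step 3: 40 μL + 460 μL = 500 μL total → factor 500/40 = 12.5
Step 4: 0.5 mL brought to 5 mL → factor 5/0.5 = 10
Product of known-step factors = 3125
Overall factor = 0.250 M / (20.0 μM) = 12500
Step-2 factor = 12500 / 3125 = 4
v = 0.4 mL / 4 = 0.100 mL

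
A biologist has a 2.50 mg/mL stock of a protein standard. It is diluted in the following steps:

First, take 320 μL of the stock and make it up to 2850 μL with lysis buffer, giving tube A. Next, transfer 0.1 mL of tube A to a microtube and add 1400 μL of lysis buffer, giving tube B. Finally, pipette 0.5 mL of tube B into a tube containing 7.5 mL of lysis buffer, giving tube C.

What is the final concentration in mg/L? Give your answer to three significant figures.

Step 1: 320 μL brought to 2850 μL → factor 2850/320 = 8.9062
Step 2: 0.1 mL + 1400 μL = 1.5 mL total → factor 1.5/0.1 = 15
Step 3: 0.5 mL + 7.5 mL = 8 mL total → factor 8/0.5 = 16
Overall dilution factor = 8.9062 × 15 × 16 = 2137.5
Final = 2.50 mg/mL / 2137.5 = 0.001170 mg/mL = 1.17 mg/L

1.17 mg/L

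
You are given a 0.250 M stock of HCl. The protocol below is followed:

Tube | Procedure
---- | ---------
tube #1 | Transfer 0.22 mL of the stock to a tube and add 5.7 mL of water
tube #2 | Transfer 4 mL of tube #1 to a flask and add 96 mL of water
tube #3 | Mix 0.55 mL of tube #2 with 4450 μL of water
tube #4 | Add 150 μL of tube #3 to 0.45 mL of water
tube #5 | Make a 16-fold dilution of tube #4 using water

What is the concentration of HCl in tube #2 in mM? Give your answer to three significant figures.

Step 1: 0.22 mL + 5.7 mL = 5.92 mL total → factor 5.92/0.22 = 26.909
Step 2: 4 mL + 96 mL = 100 mL total → factor 100/4 = 25
Dilution factor through tube #2 = 26.909 × 25 = 672.73
[tube #2] = 0.250 M / 672.73 = 0.0003716 M = 0.372 mM

0.372 mM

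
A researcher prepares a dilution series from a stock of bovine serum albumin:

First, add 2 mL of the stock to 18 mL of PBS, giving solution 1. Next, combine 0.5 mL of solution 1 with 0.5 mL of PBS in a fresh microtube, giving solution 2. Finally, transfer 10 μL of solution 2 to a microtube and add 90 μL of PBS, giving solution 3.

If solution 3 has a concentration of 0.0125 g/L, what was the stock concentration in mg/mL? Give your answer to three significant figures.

Step 1: 2 mL + 18 mL = 20 mL total → factor 20/2 = 10
Step 2: 0.5 mL + 0.5 mL = 1 mL total → factor 1/0.5 = 2
Step 3: 10 μL + 90 μL = 100 μL total → factor 100/10 = 10
Overall dilution factor = 10 × 2 × 10 = 200
Stock = 0.0125 g/L × 200 = 2.500 g/L = 2.50 mg/mL

2.50 mg/mL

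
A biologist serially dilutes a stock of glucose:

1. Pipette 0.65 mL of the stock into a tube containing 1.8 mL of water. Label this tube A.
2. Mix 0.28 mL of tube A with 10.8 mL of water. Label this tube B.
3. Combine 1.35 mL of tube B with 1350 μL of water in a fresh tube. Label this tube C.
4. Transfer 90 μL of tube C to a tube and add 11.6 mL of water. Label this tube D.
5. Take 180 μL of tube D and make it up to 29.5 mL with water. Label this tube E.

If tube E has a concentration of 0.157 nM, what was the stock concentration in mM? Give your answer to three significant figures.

0.997 mM

Step 1: 0.65 mL + 1.8 mL = 2.45 mL total → factor 2.45/0.65 = 3.7692
Step 2: 0.28 mL + 10.8 mL = 11.08 mL total → factor 11.08/0.28 = 39.571
Step 3: 1.35 mL + 1350 μL = 2.7 mL total → factor 2.7/1.35 = 2
Step 4: 90 μL + 11.6 mL = 11690 μL total → factor 11690/90 = 129.89
Step 5: 180 μL brought to 29.5 mL → factor 29500/180 = 163.89
Overall dilution factor = 3.7692 × 39.571 × 2 × 129.89 × 163.89 = 6.3502 × 10^6
Stock = 0.157 nM × 6.3502 × 10^6 = 9.970 × 10^5 nM = 0.997 mM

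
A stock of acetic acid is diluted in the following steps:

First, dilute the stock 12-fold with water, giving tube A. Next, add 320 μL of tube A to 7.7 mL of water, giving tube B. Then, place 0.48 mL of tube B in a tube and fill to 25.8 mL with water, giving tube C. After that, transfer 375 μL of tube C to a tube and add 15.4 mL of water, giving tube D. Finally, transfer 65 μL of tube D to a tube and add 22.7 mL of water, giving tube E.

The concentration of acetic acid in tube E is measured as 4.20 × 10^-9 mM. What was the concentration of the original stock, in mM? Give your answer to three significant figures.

Step 1: 12-fold → factor 12
Step 2: 320 μL + 7.7 mL = 8020 μL total → factor 8020/320 = 25.062
Step 3: 0.48 mL brought to 25.8 mL → factor 25.8/0.48 = 53.75
Step 4: 375 μL + 15.4 mL = 15775 μL total → factor 15775/375 = 42.067
Step 5: 65 μL + 22.7 mL = 22765 μL total → factor 22765/65 = 350.23
Overall dilution factor = 12 × 25.062 × 53.75 × 42.067 × 350.23 = 2.3816 × 10^8
Stock = 4.20 × 10^-9 mM × 2.3816 × 10^8 = 1.00 mM

1.00 mM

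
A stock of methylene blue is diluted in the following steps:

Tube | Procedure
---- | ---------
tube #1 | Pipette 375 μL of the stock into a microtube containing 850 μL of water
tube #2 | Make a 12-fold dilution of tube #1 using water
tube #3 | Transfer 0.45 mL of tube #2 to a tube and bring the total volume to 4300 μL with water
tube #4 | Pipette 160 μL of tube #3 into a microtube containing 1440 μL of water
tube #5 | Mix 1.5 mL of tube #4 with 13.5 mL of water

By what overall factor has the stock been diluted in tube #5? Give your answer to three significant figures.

3.75 × 10^4

Step 1: 375 μL + 850 μL = 1225 μL total → factor 1225/375 = 3.2667
Step 2: 12-fold → factor 12
Step 3: 0.45 mL brought to 4300 μL → factor 4.3/0.45 = 9.5556
Step 4: 160 μL + 1440 μL = 1600 μL total → factor 1600/160 = 10
Step 5: 1.5 mL + 13.5 mL = 15 mL total → factor 15/1.5 = 10
Overall dilution factor = 3.2667 × 12 × 9.5556 × 10 × 10 = 37458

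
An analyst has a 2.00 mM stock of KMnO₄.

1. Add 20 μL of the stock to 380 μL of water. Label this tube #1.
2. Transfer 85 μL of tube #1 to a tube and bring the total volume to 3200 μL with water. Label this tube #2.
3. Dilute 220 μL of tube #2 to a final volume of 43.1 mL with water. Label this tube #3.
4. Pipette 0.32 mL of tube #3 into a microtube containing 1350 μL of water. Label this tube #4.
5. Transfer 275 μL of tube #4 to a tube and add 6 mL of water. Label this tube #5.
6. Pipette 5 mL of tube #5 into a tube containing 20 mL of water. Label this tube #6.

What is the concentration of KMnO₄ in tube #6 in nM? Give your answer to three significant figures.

Step 1: 20 μL + 380 μL = 400 μL total → factor 400/20 = 20
Step 2: 85 μL brought to 3200 μL → factor 3200/85 = 37.647
Step 3: 220 μL brought to 43.1 mL → factor 43100/220 = 195.91
Step 4: 0.32 mL + 1350 μL = 1.67 mL total → factor 1.67/0.32 = 5.2188
Step 5: 275 μL + 6 mL = 6275 μL total → factor 6275/275 = 22.818
Step 6: 5 mL + 20 mL = 25 mL total → factor 25/5 = 5
Overall dilution factor = 20 × 37.647 × 195.91 × 5.2188 × 22.818 × 5 = 8.7828 × 10^7
Final = 2.00 mM / 8.7828 × 10^7 = 2.277 × 10^-8 mM = 0.0228 nM

0.0228 nM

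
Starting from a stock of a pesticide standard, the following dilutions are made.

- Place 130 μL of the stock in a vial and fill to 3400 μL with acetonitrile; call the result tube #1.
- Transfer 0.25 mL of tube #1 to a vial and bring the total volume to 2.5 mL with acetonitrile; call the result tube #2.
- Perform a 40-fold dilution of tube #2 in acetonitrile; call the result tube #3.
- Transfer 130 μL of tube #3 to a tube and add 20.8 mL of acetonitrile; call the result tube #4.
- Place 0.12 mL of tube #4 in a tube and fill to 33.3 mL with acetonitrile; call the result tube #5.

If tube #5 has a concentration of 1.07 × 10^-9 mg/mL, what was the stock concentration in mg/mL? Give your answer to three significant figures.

0.500 mg/mL

Step 1: 130 μL brought to 3400 μL → factor 3400/130 = 26.154
Step 2: 0.25 mL brought to 2.5 mL → factor 2.5/0.25 = 10
Step 3: 40-fold → factor 40
Step 4: 130 μL + 20.8 mL = 20930 μL total → factor 20930/130 = 161
Step 5: 0.12 mL brought to 33.3 mL → factor 33.3/0.12 = 277.5
Overall dilution factor = 26.154 × 10 × 40 × 161 × 277.5 = 4.674 × 10^8
Stock = 1.07 × 10^-9 mg/mL × 4.674 × 10^8 = 0.500 mg/mL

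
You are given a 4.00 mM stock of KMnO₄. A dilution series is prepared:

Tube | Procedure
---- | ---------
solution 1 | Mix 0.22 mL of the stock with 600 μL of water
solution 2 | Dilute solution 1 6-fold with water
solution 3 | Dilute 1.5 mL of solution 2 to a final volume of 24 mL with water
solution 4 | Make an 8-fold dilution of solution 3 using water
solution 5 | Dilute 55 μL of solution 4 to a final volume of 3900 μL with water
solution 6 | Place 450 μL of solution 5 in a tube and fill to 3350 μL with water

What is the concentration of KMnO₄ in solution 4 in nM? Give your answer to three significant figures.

1.40 × 10^3 nM

Step 1: 0.22 mL + 600 μL = 0.82 mL total → factor 0.82/0.22 = 3.7273
Step 2: 6-fold → factor 6
Step 3: 1.5 mL brought to 24 mL → factor 24/1.5 = 16
Step 4: 8-fold → factor 8
Dilution factor through solution 4 = 3.7273 × 6 × 16 × 8 = 2862.5
[solution 4] = 4.00 mM / 2862.5 = 0.001397 mM = 1.40 × 10^3 nM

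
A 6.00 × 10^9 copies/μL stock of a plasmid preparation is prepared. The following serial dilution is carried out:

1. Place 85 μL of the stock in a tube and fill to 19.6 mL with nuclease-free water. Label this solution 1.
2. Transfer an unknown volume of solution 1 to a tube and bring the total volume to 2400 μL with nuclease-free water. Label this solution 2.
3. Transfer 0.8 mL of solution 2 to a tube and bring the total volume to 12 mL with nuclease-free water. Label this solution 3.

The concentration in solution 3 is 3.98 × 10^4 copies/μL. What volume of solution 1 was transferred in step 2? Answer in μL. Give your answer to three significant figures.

Step 1: 85 μL brought to 19.6 mL → factor 19600/85 = 230.59
Step 2: v brought to 2400 μL → factor = 2400 μL/v
Step 3: 0.8 mL brought to 12 mL → factor 12/0.8 = 15
Product of known-step factors = 3458.8
Overall factor = 6.00 × 10^9 copies/μL / (3.98 × 10^4 copies/μL) = 1.5075 × 10^5
Step-2 factor = 1.5075 × 10^5 / 3458.8 = 43.585
v = 2400 μL / 43.585 = 55.1 μL

55.1 μL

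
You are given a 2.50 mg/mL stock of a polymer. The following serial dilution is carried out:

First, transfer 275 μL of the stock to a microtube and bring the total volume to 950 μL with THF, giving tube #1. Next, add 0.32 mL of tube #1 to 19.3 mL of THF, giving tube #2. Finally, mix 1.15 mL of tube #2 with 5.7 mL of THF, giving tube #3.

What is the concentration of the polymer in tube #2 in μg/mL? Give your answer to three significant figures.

Step 1: 275 μL brought to 950 μL → factor 950/275 = 3.4545
Step 2: 0.32 mL + 19.3 mL = 19.62 mL total → factor 19.62/0.32 = 61.312
Dilution factor through tube #2 = 3.4545 × 61.312 = 211.81
[tube #2] = 2.50 mg/mL / 211.81 = 0.01180 mg/mL = 11.8 μg/mL

11.8 μg/mL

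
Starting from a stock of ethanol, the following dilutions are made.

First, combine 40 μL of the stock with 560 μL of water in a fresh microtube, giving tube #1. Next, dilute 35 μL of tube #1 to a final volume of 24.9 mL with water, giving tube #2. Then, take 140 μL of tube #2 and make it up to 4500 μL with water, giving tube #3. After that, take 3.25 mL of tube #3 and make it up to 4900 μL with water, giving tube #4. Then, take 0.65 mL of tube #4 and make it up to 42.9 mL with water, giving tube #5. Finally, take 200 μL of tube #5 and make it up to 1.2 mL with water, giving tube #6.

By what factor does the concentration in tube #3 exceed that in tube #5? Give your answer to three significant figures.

99.5

Step 1: 40 μL + 560 μL = 600 μL total → factor 600/40 = 15
Step 2: 35 μL brought to 24.9 mL → factor 24900/35 = 711.43
Step 3: 140 μL brought to 4500 μL → factor 4500/140 = 32.143
Step 4: 3.25 mL brought to 4900 μL → factor 4.9/3.25 = 1.5077
Step 5: 0.65 mL brought to 42.9 mL → factor 42.9/0.65 = 66
Dilution factor to tube #3 = 3.4301 × 10^5; to tube #5 = 3.4132 × 10^7
[tube #3]/[tube #5] = (factor to tube #5)/(factor to tube #3) = 3.4132 × 10^7/3.4301 × 10^5 = 99.5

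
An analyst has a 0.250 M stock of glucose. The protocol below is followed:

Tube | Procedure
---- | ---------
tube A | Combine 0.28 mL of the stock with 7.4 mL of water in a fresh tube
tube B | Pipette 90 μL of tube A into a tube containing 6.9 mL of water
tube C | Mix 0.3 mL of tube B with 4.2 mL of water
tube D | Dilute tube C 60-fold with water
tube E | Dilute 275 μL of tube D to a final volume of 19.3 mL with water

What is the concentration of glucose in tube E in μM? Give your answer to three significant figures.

Step 1: 0.28 mL + 7.4 mL = 7.68 mL total → factor 7.68/0.28 = 27.429
Step 2: 90 μL + 6.9 mL = 6990 μL total → factor 6990/90 = 77.667
Step 3: 0.3 mL + 4.2 mL = 4.5 mL total → factor 4.5/0.3 = 15
Step 4: 60-fold → factor 60
Step 5: 275 μL brought to 19.3 mL → factor 19300/275 = 70.182
Overall dilution factor = 27.429 × 77.667 × 15 × 60 × 70.182 = 1.3456 × 10^8
Final = 0.250 M / 1.3456 × 10^8 = 1.858 × 10^-9 M = 0.00186 μM

0.00186 μM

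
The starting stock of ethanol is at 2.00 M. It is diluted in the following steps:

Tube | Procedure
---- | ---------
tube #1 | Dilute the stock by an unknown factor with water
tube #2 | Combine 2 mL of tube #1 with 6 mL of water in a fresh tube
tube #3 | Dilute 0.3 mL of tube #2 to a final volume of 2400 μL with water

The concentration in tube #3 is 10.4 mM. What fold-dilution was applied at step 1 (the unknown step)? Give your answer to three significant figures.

Step 1: unknown factor x
Step 2: 2 mL + 6 mL = 8 mL total → factor 8/2 = 4
Step 3: 0.3 mL brought to 2400 μL → factor 2.4/0.3 = 8
Product of known-step factors = 32
Overall factor = 2.00 M / (10.4 mM) = 192.31
x = 192.31 / 32 = 6.01

6.01-fold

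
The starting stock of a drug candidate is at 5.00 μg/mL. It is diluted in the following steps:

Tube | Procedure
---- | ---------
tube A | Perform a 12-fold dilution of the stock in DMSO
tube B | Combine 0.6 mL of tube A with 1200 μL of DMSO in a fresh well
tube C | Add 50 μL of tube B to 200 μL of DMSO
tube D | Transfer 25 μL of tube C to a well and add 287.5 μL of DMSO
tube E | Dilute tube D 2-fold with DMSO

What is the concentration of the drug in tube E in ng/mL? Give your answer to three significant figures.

Step 1: 12-fold → factor 12
Step 2: 0.6 mL + 1200 μL = 1.8 mL total → factor 1.8/0.6 = 3
Step 3: 50 μL + 200 μL = 250 μL total → factor 250/50 = 5
Step 4: 25 μL + 287.5 μL = 312.5 μL total → factor 312.5/25 = 12.5
Step 5: 2-fold → factor 2
Overall dilution factor = 12 × 3 × 5 × 12.5 × 2 = 4500
Final = 5.00 μg/mL / 4500 = 0.001111 μg/mL = 1.11 ng/mL

1.11 ng/mL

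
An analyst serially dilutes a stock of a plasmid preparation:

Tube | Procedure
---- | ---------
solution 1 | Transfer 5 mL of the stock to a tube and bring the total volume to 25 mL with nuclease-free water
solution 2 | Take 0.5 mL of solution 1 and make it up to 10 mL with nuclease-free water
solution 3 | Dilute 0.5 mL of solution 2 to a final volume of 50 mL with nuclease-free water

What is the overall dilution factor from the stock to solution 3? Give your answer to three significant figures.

1.00 × 10^4

Step 1: 5 mL brought to 25 mL → factor 25/5 = 5
Step 2: 0.5 mL brought to 10 mL → factor 10/0.5 = 20
Step 3: 0.5 mL brought to 50 mL → factor 50/0.5 = 100
Overall dilution factor = 5 × 20 × 100 = 10000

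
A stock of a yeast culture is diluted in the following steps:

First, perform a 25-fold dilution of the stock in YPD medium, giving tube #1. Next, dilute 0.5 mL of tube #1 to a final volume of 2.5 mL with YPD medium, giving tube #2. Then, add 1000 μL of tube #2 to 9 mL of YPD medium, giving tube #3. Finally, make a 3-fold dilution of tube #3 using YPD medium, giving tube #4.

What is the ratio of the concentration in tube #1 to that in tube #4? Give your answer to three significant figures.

Step 1: 25-fold → factor 25
Step 2: 0.5 mL brought to 2.5 mL → factor 2.5/0.5 = 5
Step 3: 1000 μL + 9 mL = 10000 μL total → factor 10000/1000 = 10
Step 4: 3-fold → factor 3
Dilution factor to tube #1 = 25; to tube #4 = 3750
[tube #1]/[tube #4] = (factor to tube #4)/(factor to tube #1) = 3750/25 = 150

150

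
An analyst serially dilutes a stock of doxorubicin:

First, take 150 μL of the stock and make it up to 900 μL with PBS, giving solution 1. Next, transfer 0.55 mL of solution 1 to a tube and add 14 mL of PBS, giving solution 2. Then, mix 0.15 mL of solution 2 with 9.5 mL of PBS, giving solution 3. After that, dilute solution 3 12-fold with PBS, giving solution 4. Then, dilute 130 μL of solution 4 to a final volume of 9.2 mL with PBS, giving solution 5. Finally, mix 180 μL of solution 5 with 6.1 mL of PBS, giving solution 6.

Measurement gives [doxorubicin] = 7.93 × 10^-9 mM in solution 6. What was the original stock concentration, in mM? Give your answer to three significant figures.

2.40 mM

Step 1: 150 μL brought to 900 μL → factor 900/150 = 6
Step 2: 0.55 mL + 14 mL = 14.55 mL total → factor 14.55/0.55 = 26.455
Step 3: 0.15 mL + 9.5 mL = 9.65 mL total → factor 9.65/0.15 = 64.333
Step 4: 12-fold → factor 12
Step 5: 130 μL brought to 9.2 mL → factor 9200/130 = 70.769
Step 6: 180 μL + 6.1 mL = 6280 μL total → factor 6280/180 = 34.889
Overall dilution factor = 6 × 26.455 × 64.333 × 12 × 70.769 × 34.889 = 3.0255 × 10^8
Stock = 7.93 × 10^-9 mM × 3.0255 × 10^8 = 2.40 mM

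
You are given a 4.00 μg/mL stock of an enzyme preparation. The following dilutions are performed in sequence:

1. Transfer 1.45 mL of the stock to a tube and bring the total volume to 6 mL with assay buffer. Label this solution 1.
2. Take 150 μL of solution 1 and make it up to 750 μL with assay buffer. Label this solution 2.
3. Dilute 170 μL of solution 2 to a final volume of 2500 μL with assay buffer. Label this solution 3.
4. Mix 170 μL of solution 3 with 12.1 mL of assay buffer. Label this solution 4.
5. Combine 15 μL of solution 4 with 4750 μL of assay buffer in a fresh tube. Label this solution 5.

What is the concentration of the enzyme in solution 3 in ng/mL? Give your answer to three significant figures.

13.1 ng/mL

Step 1: 1.45 mL brought to 6 mL → factor 6/1.45 = 4.1379
Step 2: 150 μL brought to 750 μL → factor 750/150 = 5
Step 3: 170 μL brought to 2500 μL → factor 2500/170 = 14.706
Dilution factor through solution 3 = 4.1379 × 5 × 14.706 = 304.26
[solution 3] = 4.00 μg/mL / 304.26 = 0.01315 μg/mL = 13.1 ng/mL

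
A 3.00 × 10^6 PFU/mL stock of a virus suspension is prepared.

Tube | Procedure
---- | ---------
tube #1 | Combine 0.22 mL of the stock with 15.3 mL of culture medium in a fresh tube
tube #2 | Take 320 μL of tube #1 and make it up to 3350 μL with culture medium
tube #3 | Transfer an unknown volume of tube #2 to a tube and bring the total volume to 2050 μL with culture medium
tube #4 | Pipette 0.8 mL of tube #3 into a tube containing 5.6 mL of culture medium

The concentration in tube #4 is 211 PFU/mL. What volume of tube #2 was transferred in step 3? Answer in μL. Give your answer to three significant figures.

852 μL

Step 1: 0.22 mL + 15.3 mL = 15.52 mL total → factor 15.52/0.22 = 70.545
Step 2: 320 μL brought to 3350 μL → factor 3350/320 = 10.469
Step 3: v brought to 2050 μL → factor = 2050 μL/v
Step 4: 0.8 mL + 5.6 mL = 6.4 mL total → factor 6.4/0.8 = 8
Product of known-step factors = 5908.2
Overall factor = 3.00 × 10^6 PFU/mL / (211 PFU/mL) = 14218
Step-3 factor = 14218 / 5908.2 = 2.4065
v = 2050 μL / 2.4065 = 852 μL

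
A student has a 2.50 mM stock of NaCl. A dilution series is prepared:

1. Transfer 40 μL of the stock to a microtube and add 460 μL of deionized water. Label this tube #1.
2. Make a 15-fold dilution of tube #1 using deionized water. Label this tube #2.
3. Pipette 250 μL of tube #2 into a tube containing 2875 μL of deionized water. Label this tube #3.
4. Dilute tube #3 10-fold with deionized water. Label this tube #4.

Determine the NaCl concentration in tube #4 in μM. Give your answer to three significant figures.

Step 1: 40 μL + 460 μL = 500 μL total → factor 500/40 = 12.5
Step 2: 15-fold → factor 15
Step 3: 250 μL + 2875 μL = 3125 μL total → factor 3125/250 = 12.5
Step 4: 10-fold → factor 10
Overall dilution factor = 12.5 × 15 × 12.5 × 10 = 23438
Final = 2.50 mM / 23438 = 0.0001067 mM = 0.107 μM

0.107 μM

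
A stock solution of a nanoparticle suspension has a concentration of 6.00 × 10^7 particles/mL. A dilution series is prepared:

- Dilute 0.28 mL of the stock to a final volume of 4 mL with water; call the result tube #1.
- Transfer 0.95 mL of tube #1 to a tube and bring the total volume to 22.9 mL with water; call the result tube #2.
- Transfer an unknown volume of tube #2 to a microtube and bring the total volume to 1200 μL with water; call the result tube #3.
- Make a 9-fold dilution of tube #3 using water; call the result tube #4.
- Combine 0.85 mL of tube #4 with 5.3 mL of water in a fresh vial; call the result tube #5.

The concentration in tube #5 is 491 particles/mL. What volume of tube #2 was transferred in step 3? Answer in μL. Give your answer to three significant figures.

Step 1: 0.28 mL brought to 4 mL → factor 4/0.28 = 14.286
Step 2: 0.95 mL brought to 22.9 mL → factor 22.9/0.95 = 24.105
Step 3: v brought to 1200 μL → factor = 1200 μL/v
Step 4: 9-fold → factor 9
Step 5: 0.85 mL + 5.3 mL = 6.15 mL total → factor 6.15/0.85 = 7.2353
Product of known-step factors = 22424
Overall factor = 6.00 × 10^7 particles/mL / (491 particles/mL) = 1.222 × 10^5
Step-3 factor = 1.222 × 10^5 / 22424 = 5.4495
v = 1200 μL / 5.4495 = 220 μL

220 μL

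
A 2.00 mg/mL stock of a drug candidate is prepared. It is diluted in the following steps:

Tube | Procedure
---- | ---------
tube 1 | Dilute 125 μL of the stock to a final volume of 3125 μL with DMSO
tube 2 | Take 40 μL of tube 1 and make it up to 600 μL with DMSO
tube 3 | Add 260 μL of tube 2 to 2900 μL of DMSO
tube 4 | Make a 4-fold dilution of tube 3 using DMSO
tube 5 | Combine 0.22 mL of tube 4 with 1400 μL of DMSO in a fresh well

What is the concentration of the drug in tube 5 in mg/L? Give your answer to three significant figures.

0.0149 mg/L

Step 1: 125 μL brought to 3125 μL → factor 3125/125 = 25
Step 2: 40 μL brought to 600 μL → factor 600/40 = 15
Step 3: 260 μL + 2900 μL = 3160 μL total → factor 3160/260 = 12.154
Step 4: 4-fold → factor 4
Step 5: 0.22 mL + 1400 μL = 1.62 mL total → factor 1.62/0.22 = 7.3636
Overall dilution factor = 25 × 15 × 12.154 × 4 × 7.3636 = 1.3424 × 10^5
Final = 2.00 mg/mL / 1.3424 × 10^5 = 1.490 × 10^-5 mg/mL = 0.0149 mg/L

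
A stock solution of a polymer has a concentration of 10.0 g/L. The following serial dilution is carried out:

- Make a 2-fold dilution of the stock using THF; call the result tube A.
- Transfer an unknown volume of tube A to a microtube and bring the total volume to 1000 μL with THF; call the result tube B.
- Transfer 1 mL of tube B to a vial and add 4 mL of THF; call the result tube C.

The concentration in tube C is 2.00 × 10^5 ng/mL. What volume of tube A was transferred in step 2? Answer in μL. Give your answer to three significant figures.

200 μL

Step 1: 2-fold → factor 2
Step 2: v brought to 1000 μL → factor = 1000 μL/v
Step 3: 1 mL + 4 mL = 5 mL total → factor 5/1 = 5
Product of known-step factors = 10
Overall factor = 10.0 g/L / (2.00 × 10^5 ng/mL) = 50
Step-2 factor = 50 / 10 = 5
v = 1000 μL / 5 = 200 μL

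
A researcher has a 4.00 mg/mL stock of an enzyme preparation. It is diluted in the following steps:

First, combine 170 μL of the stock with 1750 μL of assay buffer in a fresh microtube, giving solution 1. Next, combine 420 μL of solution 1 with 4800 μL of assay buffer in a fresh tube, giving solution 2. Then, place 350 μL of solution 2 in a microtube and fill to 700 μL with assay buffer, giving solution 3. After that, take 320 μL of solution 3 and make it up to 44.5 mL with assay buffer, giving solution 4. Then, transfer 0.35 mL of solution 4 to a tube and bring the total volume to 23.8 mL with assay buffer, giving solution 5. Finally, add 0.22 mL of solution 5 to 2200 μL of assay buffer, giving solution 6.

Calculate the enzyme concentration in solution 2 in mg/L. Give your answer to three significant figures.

Step 1: 170 μL + 1750 μL = 1920 μL total → factor 1920/170 = 11.294
Step 2: 420 μL + 4800 μL = 5220 μL total → factor 5220/420 = 12.429
Dilution factor through solution 2 = 11.294 × 12.429 = 140.37
[solution 2] = 4.00 mg/mL / 140.37 = 0.02850 mg/mL = 28.5 mg/L

28.5 mg/L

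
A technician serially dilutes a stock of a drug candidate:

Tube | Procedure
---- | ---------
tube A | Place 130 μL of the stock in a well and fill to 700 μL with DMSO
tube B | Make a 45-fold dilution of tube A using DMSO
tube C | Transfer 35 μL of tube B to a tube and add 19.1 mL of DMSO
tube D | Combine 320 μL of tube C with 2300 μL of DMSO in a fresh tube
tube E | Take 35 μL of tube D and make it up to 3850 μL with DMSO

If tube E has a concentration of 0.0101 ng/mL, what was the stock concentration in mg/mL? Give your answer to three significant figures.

Step 1: 130 μL brought to 700 μL → factor 700/130 = 5.3846
Step 2: 45-fold → factor 45
Step 3: 35 μL + 19.1 mL = 19135 μL total → factor 19135/35 = 546.71
Step 4: 320 μL + 2300 μL = 2620 μL total → factor 2620/320 = 8.1875
Step 5: 35 μL brought to 3850 μL → factor 3850/35 = 110
Overall dilution factor = 5.3846 × 45 × 546.71 × 8.1875 × 110 = 1.1931 × 10^8
Stock = 0.0101 ng/mL × 1.1931 × 10^8 = 1.205 × 10^6 ng/mL = 1.21 mg/mL

1.21 mg/mL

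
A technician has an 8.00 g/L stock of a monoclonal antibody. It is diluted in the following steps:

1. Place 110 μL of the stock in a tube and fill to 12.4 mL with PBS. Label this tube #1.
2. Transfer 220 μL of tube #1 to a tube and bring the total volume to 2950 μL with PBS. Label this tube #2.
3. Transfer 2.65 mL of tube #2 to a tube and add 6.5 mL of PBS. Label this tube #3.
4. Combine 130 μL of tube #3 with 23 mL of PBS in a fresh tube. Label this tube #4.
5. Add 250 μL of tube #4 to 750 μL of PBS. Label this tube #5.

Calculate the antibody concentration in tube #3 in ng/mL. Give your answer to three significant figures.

1.53 × 10^3 ng/mL

Step 1: 110 μL brought to 12.4 mL → factor 12400/110 = 112.73
Step 2: 220 μL brought to 2950 μL → factor 2950/220 = 13.409
Step 3: 2.65 mL + 6.5 mL = 9.15 mL total → factor 9.15/2.65 = 3.4528
Dilution factor through tube #3 = 112.73 × 13.409 × 3.4528 = 5219.2
[tube #3] = 8.00 g/L / 5219.2 = 0.001533 g/L = 1.53 × 10^3 ng/mL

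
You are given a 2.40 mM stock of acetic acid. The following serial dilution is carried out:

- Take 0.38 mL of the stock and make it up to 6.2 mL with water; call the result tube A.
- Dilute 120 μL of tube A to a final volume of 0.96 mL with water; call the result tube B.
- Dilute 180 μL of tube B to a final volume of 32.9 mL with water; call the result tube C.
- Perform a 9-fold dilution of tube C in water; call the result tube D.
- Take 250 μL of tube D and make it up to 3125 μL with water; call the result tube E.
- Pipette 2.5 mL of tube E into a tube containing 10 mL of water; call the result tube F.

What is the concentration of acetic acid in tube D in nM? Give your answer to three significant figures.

11.2 nM

Step 1: 0.38 mL brought to 6.2 mL → factor 6.2/0.38 = 16.316
Step 2: 120 μL brought to 0.96 mL → factor 960/120 = 8
Step 3: 180 μL brought to 32.9 mL → factor 32900/180 = 182.78
Step 4: 9-fold → factor 9
Dilution factor through tube D = 16.316 × 8 × 182.78 × 9 = 2.1472 × 10^5
[tube D] = 2.40 mM / 2.1472 × 10^5 = 1.118 × 10^-5 mM = 11.2 nM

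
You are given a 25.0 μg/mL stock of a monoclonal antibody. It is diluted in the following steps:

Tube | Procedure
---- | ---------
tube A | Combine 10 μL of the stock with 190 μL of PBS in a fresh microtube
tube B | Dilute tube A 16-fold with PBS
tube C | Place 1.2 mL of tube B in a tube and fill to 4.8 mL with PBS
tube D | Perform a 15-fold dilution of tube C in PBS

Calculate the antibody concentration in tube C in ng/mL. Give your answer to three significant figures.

Step 1: 10 μL + 190 μL = 200 μL total → factor 200/10 = 20
Step 2: 16-fold → factor 16
Step 3: 1.2 mL brought to 4.8 mL → factor 4.8/1.2 = 4
Dilution factor through tube C = 20 × 16 × 4 = 1280
[tube C] = 25.0 μg/mL / 1280 = 0.01953 μg/mL = 19.5 ng/mL

19.5 ng/mL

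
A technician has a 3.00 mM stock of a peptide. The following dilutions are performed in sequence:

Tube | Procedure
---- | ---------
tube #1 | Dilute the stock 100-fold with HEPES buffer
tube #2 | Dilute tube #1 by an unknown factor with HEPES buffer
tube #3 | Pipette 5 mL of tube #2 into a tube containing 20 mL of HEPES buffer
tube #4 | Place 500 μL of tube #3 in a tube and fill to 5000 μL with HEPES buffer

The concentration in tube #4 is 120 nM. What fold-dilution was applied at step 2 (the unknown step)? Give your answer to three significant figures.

Step 1: 100-fold → factor 100
Step 2: unknown factor x
Step 3: 5 mL + 20 mL = 25 mL total → factor 25/5 = 5
Step 4: 500 μL brought to 5000 μL → factor 5000/500 = 10
Product of known-step factors = 5000
Overall factor = 3.00 mM / (120 nM) = 25000
x = 25000 / 5000 = 5.00

5.00-fold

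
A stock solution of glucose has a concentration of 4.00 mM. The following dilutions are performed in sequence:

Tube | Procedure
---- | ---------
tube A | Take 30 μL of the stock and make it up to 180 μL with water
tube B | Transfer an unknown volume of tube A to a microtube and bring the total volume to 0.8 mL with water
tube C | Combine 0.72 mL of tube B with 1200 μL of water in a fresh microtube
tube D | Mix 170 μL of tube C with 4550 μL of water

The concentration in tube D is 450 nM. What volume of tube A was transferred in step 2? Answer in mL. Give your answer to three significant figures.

Step 1: 30 μL brought to 180 μL → factor 180/30 = 6
Step 2: v brought to 0.8 mL → factor = 0.8 mL/v
Step 3: 0.72 mL + 1200 μL = 1.92 mL total → factor 1.92/0.72 = 2.6667
Step 4: 170 μL + 4550 μL = 4720 μL total → factor 4720/170 = 27.765
Product of known-step factors = 444.24
Overall factor = 4.00 mM / (450 nM) = 8888.9
Step-2 factor = 8888.9 / 444.24 = 20.009
v = 0.8 mL / 20.009 = 0.0400 mL

0.0400 mL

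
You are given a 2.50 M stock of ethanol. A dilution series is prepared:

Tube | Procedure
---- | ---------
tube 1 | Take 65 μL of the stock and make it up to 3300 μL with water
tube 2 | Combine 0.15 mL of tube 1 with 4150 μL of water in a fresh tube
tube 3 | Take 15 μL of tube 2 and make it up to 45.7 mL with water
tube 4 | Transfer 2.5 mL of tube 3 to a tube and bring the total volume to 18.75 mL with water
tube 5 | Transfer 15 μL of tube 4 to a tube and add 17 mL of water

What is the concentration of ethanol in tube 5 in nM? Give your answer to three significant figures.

0.0663 nM

Step 1: 65 μL brought to 3300 μL → factor 3300/65 = 50.769
Step 2: 0.15 mL + 4150 μL = 4.3 mL total → factor 4.3/0.15 = 28.667
Step 3: 15 μL brought to 45.7 mL → factor 45700/15 = 3046.7
Step 4: 2.5 mL brought to 18.75 mL → factor 18.75/2.5 = 7.5
Step 5: 15 μL + 17 mL = 17015 μL total → factor 17015/15 = 1134.3
Overall dilution factor = 50.769 × 28.667 × 3046.7 × 7.5 × 1134.3 = 3.7723 × 10^10
Final = 2.50 M / 3.7723 × 10^10 = 6.627 × 10^-11 M = 0.0663 nM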